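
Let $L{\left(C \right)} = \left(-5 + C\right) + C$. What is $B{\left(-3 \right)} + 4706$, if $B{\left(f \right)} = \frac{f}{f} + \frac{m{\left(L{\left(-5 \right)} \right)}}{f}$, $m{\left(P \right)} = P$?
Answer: $4712$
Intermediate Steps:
$L{\left(C \right)} = -5 + 2 C$
$B{\left(f \right)} = 1 - \frac{15}{f}$ ($B{\left(f \right)} = \frac{f}{f} + \frac{-5 + 2 \left(-5\right)}{f} = 1 + \frac{-5 - 10}{f} = 1 - \frac{15}{f}$)
$B{\left(-3 \right)} + 4706 = \frac{-15 - 3}{-3} + 4706 = \left(- \frac{1}{3}\right) \left(-18\right) + 4706 = 6 + 4706 = 4712$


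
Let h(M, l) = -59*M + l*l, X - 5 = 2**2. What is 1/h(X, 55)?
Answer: 1/2494 ≈ 0.00040096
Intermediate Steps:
X = 9 (X = 5 + 2**2 = 5 + 4 = 9)
h(M, l) = l**2 - 59*M (h(M, l) = -59*M + l**2 = l**2 - 59*M)
1/h(X, 55) = 1/(55**2 - 59*9) = 1/(3025 - 531) = 1/2494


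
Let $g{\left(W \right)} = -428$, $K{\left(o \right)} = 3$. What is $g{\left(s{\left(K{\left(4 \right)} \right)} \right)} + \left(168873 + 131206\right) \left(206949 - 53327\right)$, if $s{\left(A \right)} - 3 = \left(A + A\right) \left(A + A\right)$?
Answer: $46098735710$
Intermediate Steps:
$s{\left(A \right)} = 3 + 4 A^{2}$ ($s{\left(A \right)} = 3 + \left(A + A\right) \left(A + A\right) = 3 + 2 A 2 A = 3 + 4 A^{2}$)
$g{\left(s{\left(K{\left(4 \right)} \right)} \right)} + \left(168873 + 131206\right) \left(206949 - 53327\right) = -428 + \left(168873 + 131206\right) \left(206949 - 53327\right) = -428 + 300079 \cdot 153622 = -428 + 46098736138 = 46098735710$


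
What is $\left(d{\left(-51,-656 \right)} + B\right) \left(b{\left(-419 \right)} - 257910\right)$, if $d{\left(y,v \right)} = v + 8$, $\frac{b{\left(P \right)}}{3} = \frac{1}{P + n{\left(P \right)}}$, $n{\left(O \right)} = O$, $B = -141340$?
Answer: $\frac{15343832621502}{419} \approx 3.662 \cdot 10^{10}$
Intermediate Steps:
$b{\left(P \right)} = \frac{3}{2 P}$ ($b{\left(P \right)} = \frac{3}{P + P} = \frac{3}{2 P}$)
$d{\left(y,v \right)} = 8 + v$
$\left(d{\left(-51,-656 \right)} + B\right) \left(b{\left(-419 \right)} - 257910\right) = \left(\left(8 - 656\right) - 141340\right) \left(\frac{3}{2 \left(-419\right)} - 257910\right) = \left(-648 - 141340\right) \left(\frac{3}{2} \left(- \frac{1}{419}\right) - 257910\right) = - 141988 \left(- \frac{3}{838} - 257910\right) = \left(-141988\right) \left(- \frac{216128583}{838}\right) = \frac{15343832621502}{419}$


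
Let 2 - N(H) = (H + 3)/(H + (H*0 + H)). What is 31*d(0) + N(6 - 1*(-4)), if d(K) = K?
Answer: 27/20 ≈ 1.3500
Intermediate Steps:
N(H) = 2 - (3 + H)/(2*H) (N(H) = 2 - (H + 3)/(H + (H*0 + H)) = 2 - (3 + H)/(H + (0 + H)) = 2 - (3 + H)/(H + H) = 2 - (3 + H)/(2*H))
31*d(0) + N(6 - 1*(-4)) = 31*0 + 3*(-1 + (6 - 1*(-4)))/(2*(6 - 1*(-4))) = 0 + 3*(-1 + (6 + 4))/(2*(6 + 4)) = 0 + (3/2)*(-1 + 10)/10 = 0 + (3/2)*(⅒)*9 = 0 + 27/20 = 27/20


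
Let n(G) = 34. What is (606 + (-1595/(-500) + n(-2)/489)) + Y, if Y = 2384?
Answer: 146370391/48900 ≈ 2993.3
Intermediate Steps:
(606 + (-1595/(-500) + n(-2)/489)) + Y = (606 + (-1595/(-500) + 34/489)) + 2384 = (606 + (-1595*(-1/500) + 34*(1/489))) + 2384 = (606 + (319/100 + 34/489)) + 2384 = (606 + 159391/48900) + 2384 = 29792791/48900 + 2384 = 146370391/48900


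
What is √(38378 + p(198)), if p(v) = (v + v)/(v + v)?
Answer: √38379 ≈ 195.91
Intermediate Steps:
p(v) = 1 (p(v) = (2*v)/((2*v)) = (2*v)*(1/(2*v)) = 1)
√(38378 + p(198)) = √(38378 + 1) = √38379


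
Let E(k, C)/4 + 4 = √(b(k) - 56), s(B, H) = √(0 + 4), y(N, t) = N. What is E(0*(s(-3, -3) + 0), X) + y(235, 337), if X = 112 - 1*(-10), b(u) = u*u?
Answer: 219 + 8*I*√14 ≈ 219.0 + 29.933*I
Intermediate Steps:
s(B, H) = 2 (s(B, H) = √4 = 2)
b(u) = u²
X = 122 (X = 112 + 10 = 122)
E(k, C) = -16 + 4*√(-56 + k²) (E(k, C) = -16 + 4*√(k² - 56) = -16 + 4*√(-56 + k²))
E(0*(s(-3, -3) + 0), X) + y(235, 337) = (-16 + 4*√(-56 + (0*(2 + 0))²)) + 235 = (-16 + 4*√(-56 + (0*2)²)) + 235 = (-16 + 4*√(-56 + 0²)) + 235 = (-16 + 4*√(-56 + 0)) + 235 = (-16 + 4*√(-56)) + 235 = (-16 + 4*(2*I*√14)) + 235 = (-16 + 8*I*√14) + 235 = 219 + 8*I*√14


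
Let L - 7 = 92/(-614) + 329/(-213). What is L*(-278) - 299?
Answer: -116000117/65391 ≈ -1773.9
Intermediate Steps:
L = 346936/65391 (L = 7 + (92/(-614) + 329/(-213)) = 7 + (92*(-1/614) + 329*(-1/213)) = 7 + (-46/307 - 329/213) = 7 - 110801/65391 = 346936/65391 ≈ 5.3056)
L*(-278) - 299 = (346936/65391)*(-278) - 299 = -96448208/65391 - 299 = -116000117/65391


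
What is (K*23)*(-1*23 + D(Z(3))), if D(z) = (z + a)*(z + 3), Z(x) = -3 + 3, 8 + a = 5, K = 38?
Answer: -27968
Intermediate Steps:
a = -3 (a = -8 + 5 = -3)
Z(x) = 0
D(z) = (-3 + z)*(3 + z) (D(z) = (z - 3)*(z + 3) = (-3 + z)*(3 + z))
(K*23)*(-1*23 + D(Z(3))) = (38*23)*(-1*23 + (-9 + 0²)) = 874*(-23 + (-9 + 0)) = 874*(-23 - 9) = 874*(-32) = -27968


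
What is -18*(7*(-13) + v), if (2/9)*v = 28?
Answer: -630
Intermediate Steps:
v = 126 (v = (9/2)*28 = 126)
-18*(7*(-13) + v) = -18*(7*(-13) + 126) = -18*(-91 + 126) = -18*35 = -630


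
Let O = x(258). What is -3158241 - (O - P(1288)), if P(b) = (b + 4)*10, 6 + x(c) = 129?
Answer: -3145444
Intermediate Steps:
x(c) = 123 (x(c) = -6 + 129 = 123)
O = 123
P(b) = 40 + 10*b (P(b) = (4 + b)*10 = 40 + 10*b)
-3158241 - (O - P(1288)) = -3158241 - (123 - (40 + 10*1288)) = -3158241 - (123 - (40 + 12880)) = -3158241 - (123 - 1*12920) = -3158241 - (123 - 12920) = -3158241 - 1*(-12797) = -3158241 + 12797 = -3145444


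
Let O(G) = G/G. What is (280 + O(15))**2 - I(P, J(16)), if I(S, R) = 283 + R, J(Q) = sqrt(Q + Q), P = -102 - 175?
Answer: 78678 - 4*sqrt(2) ≈ 78672.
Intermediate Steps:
P = -277
J(Q) = sqrt(2)*sqrt(Q) (J(Q) = sqrt(2*Q) = sqrt(2)*sqrt(Q))
O(G) = 1
(280 + O(15))**2 - I(P, J(16)) = (280 + 1)**2 - (283 + sqrt(2)*sqrt(16)) = 281**2 - (283 + sqrt(2)*4) = 78961 - (283 + 4*sqrt(2)) = 78961 + (-283 - 4*sqrt(2)) = 78678 - 4*sqrt(2)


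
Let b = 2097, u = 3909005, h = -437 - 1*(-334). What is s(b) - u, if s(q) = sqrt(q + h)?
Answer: -3909005 + sqrt(1994) ≈ -3.9090e+6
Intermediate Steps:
h = -103 (h = -437 + 334 = -103)
s(q) = sqrt(-103 + q) (s(q) = sqrt(q - 103) = sqrt(-103 + q))
s(b) - u = sqrt(-103 + 2097) - 1*3909005 = sqrt(1994) - 3909005 = -3909005 + sqrt(1994)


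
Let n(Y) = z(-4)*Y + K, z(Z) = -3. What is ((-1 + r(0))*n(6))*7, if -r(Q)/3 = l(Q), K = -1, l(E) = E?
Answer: 133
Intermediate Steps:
r(Q) = -3*Q
n(Y) = -1 - 3*Y (n(Y) = -3*Y - 1 = -1 - 3*Y)
((-1 + r(0))*n(6))*7 = ((-1 - 3*0)*(-1 - 3*6))*7 = ((-1 + 0)*(-1 - 18))*7 = -1*(-19)*7 = 19*7 = 133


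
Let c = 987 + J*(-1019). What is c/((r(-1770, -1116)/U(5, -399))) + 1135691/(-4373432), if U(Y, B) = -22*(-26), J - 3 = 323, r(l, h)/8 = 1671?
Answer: -103570455147977/7308004872 ≈ -14172.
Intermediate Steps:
r(l, h) = 13368 (r(l, h) = 8*1671 = 13368)
J = 326 (J = 3 + 323 = 326)
c = -331207 (c = 987 + 326*(-1019) = 987 - 332194 = -331207)
U(Y, B) = 572
c/((r(-1770, -1116)/U(5, -399))) + 1135691/(-4373432) = -331207/(13368/572) + 1135691/(-4373432) = -331207/(13368*(1/572)) + 1135691*(-1/4373432) = -331207/3342/143 - 1135691/4373432 = -331207*143/3342 - 1135691/4373432 = -47362601/3342 - 1135691/4373432 = -103570455147977/7308004872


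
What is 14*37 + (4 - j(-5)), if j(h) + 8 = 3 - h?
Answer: 522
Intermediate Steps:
j(h) = -5 - h (j(h) = -8 + (3 - h) = -5 - h)
14*37 + (4 - j(-5)) = 14*37 + (4 - (-5 - 1*(-5))) = 518 + (4 - (-5 + 5)) = 518 + (4 - 1*0) = 518 + (4 + 0) = 518 + 4 = 522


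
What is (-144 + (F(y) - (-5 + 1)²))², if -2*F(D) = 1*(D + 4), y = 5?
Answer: 108241/4 ≈ 27060.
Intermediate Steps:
F(D) = -2 - D/2 (F(D) = -(D + 4)/2 = -(4 + D)/2 = -2 - D/2)
(-144 + (F(y) - (-5 + 1)²))² = (-144 + ((-2 - ½*5) - (-5 + 1)²))² = (-144 + ((-2 - 5/2) - 1*(-4)²))² = (-144 + (-9/2 - 1*16))² = (-144 + (-9/2 - 16))² = (-144 - 41/2)² = (-329/2)² = 108241/4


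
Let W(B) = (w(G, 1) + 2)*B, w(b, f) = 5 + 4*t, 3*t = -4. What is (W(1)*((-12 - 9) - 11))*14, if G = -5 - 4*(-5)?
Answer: -2240/3 ≈ -746.67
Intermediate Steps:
G = 15 (G = -5 + 20 = 15)
t = -4/3 (t = (1/3)*(-4) = -4/3 ≈ -1.3333)
w(b, f) = -1/3 (w(b, f) = 5 + 4*(-4/3) = 5 - 16/3 = -1/3)
W(B) = 5*B/3 (W(B) = (-1/3 + 2)*B = 5*B/3)
(W(1)*((-12 - 9) - 11))*14 = (((5/3)*1)*((-12 - 9) - 11))*14 = (5*(-21 - 11)/3)*14 = ((5/3)*(-32))*14 = -160/3*14 = -2240/3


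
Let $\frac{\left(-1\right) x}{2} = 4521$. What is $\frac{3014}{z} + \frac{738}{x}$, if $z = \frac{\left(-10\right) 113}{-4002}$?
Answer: $\frac{9088668603}{851455} \approx 10674.0$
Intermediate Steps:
$x = -9042$ ($x = \left(-2\right) 4521 = -9042$)
$z = \frac{565}{2001}$ ($z = \left(-1130\right) \left(- \frac{1}{4002}\right) = \frac{565}{2001} \approx 0.28236$)
$\frac{3014}{z} + \frac{738}{x} = \frac{3014}{\frac{565}{2001}} + \frac{738}{-9042} = 3014 \cdot \frac{2001}{565} + 738 \left(- \frac{1}{9042}\right) = \frac{6031014}{565} - \frac{123}{1507} = \frac{9088668603}{851455}$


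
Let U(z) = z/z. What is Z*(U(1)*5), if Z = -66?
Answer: -330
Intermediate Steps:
U(z) = 1
Z*(U(1)*5) = -66*5 = -330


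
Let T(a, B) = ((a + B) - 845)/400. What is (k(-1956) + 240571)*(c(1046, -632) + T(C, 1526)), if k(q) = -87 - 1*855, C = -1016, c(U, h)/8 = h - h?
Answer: -16055143/80 ≈ -2.0069e+5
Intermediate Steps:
c(U, h) = 0 (c(U, h) = 8*(h - h) = 8*0 = 0)
k(q) = -942 (k(q) = -87 - 855 = -942)
T(a, B) = -169/80 + B/400 + a/400 (T(a, B) = ((B + a) - 845)*(1/400) = (-845 + B + a)*(1/400) = -169/80 + B/400 + a/400)
(k(-1956) + 240571)*(c(1046, -632) + T(C, 1526)) = (-942 + 240571)*(0 + (-169/80 + (1/400)*1526 + (1/400)*(-1016))) = 239629*(0 + (-169/80 + 763/200 - 127/50)) = 239629*(0 - 67/80) = 239629*(-67/80) = -16055143/80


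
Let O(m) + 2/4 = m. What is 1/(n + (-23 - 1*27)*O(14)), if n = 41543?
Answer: 1/40868 ≈ 2.4469e-5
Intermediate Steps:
O(m) = -½ + m
1/(n + (-23 - 1*27)*O(14)) = 1/(41543 + (-23 - 1*27)*(-½ + 14)) = 1/(41543 + (-23 - 27)*(27/2)) = 1/(41543 - 50*27/2) = 1/(41543 - 675) = 1/40868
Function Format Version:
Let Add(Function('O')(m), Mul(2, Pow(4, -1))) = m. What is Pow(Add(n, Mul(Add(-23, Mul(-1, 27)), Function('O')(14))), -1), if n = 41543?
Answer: Rational(1, 40868) ≈ 2.4469e-5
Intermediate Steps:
Function('O')(m) = Add(Rational(-1, 2), m)
Pow(Add(n, Mul(Add(-23, Mul(-1, 27)), Function('O')(14))), -1) = Pow(Add(41543, Mul(Add(-23, Mul(-1, 27)), Add(Rational(-1, 2), 14))), -1) = Pow(Add(41543, Mul(Add(-23, -27), Rational(27, 2))), -1) = Pow(Add(41543, Mul(-50, Rational(27, 2))), -1) = Pow(Add(41543, -675), -1) = Pow(40868, -1) = Rational(1, 40868)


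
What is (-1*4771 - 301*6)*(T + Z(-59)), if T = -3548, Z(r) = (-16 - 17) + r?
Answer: 23940280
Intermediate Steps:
Z(r) = -33 + r
(-1*4771 - 301*6)*(T + Z(-59)) = (-1*4771 - 301*6)*(-3548 + (-33 - 59)) = (-4771 - 1806)*(-3548 - 92) = -6577*(-3640) = 23940280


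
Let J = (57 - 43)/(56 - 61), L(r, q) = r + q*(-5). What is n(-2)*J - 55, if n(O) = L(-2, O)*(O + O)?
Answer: 173/5 ≈ 34.600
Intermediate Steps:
L(r, q) = r - 5*q
n(O) = 2*O*(-2 - 5*O) (n(O) = (-2 - 5*O)*(O + O) = (-2 - 5*O)*(2*O) = 2*O*(-2 - 5*O))
J = -14/5 (J = 14/(-5) = 14*(-1/5) = -14/5 ≈ -2.8000)
n(-2)*J - 55 = -2*(-2)*(2 + 5*(-2))*(-14/5) - 55 = -2*(-2)*(2 - 10)*(-14/5) - 55 = -2*(-2)*(-8)*(-14/5) - 55 = -32*(-14/5) - 55 = 448/5 - 55 = 173/5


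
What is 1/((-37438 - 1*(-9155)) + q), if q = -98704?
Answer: -1/126987 ≈ -7.8748e-6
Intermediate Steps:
1/((-37438 - 1*(-9155)) + q) = 1/((-37438 - 1*(-9155)) - 98704) = 1/((-37438 + 9155) - 98704) = 1/(-28283 - 98704) = 1/(-126987) = -1/126987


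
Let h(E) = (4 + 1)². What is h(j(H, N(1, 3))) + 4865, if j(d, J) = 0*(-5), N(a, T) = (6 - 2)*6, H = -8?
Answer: 4890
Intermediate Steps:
N(a, T) = 24 (N(a, T) = 4*6 = 24)
j(d, J) = 0
h(E) = 25 (h(E) = 5² = 25)
h(j(H, N(1, 3))) + 4865 = 25 + 4865 = 4890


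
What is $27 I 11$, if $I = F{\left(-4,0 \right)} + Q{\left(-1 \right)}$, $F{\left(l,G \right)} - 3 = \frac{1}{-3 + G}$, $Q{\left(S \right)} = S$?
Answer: $495$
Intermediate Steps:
$F{\left(l,G \right)} = 3 + \frac{1}{-3 + G}$
$I = \frac{5}{3}$ ($I = \frac{-8 + 3 \cdot 0}{-3 + 0} - 1 = \frac{-8 + 0}{-3} - 1 = \left(- \frac{1}{3}\right) \left(-8\right) - 1 = \frac{8}{3} - 1 = \frac{5}{3} \approx 1.6667$)
$27 I 11 = 27 \cdot \frac{5}{3} \cdot 11 = 45 \cdot 11 = 495$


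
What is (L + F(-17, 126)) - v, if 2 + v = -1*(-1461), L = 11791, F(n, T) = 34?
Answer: 10366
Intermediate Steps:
v = 1459 (v = -2 - 1*(-1461) = -2 + 1461 = 1459)
(L + F(-17, 126)) - v = (11791 + 34) - 1*1459 = 11825 - 1459 = 10366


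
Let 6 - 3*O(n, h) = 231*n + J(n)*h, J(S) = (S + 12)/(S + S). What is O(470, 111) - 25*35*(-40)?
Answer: -567277/470 ≈ -1207.0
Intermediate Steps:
J(S) = (12 + S)/(2*S) (J(S) = (12 + S)/((2*S)) = (12 + S)*(1/(2*S)) = (12 + S)/(2*S))
O(n, h) = 2 - 77*n - h*(12 + n)/(6*n) (O(n, h) = 2 - (231*n + ((12 + n)/(2*n))*h)/3 = 2 - (231*n + h*(12 + n)/(2*n))/3 = 2 + (-77*n - h*(12 + n)/(6*n)) = 2 - 77*n - h*(12 + n)/(6*n))
O(470, 111) - 25*35*(-40) = (2 - 77*470 - 1/6*111 - 2*111/470) - 25*35*(-40) = (2 - 36190 - 37/2 - 2*111*1/470) - 875*(-40) = (2 - 36190 - 37/2 - 111/235) - 1*(-35000) = -17017277/470 + 35000 = -567277/470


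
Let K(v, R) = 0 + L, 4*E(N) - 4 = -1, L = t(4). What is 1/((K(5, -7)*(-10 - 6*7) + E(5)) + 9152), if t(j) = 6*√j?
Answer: 4/34115 ≈ 0.00011725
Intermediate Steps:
L = 12 (L = 6*√4 = 6*2 = 12)
E(N) = ¾ (E(N) = 1 + (¼)*(-1) = 1 - ¼ = ¾)
K(v, R) = 12 (K(v, R) = 0 + 12 = 12)
1/((K(5, -7)*(-10 - 6*7) + E(5)) + 9152) = 1/((12*(-10 - 6*7) + ¾) + 9152) = 1/((12*(-10 - 1*42) + ¾) + 9152) = 1/((12*(-10 - 42) + ¾) + 9152) = 1/((12*(-52) + ¾) + 9152) = 1/((-624 + ¾) + 9152) = 1/(-2493/4 + 9152) = 1/(34115/4) = 4/34115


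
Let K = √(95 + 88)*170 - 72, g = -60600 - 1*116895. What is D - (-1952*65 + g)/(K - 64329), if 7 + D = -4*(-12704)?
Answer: 70147147625778/1380733367 - 51743750*√183/4142200101 ≈ 50804.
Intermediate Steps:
g = -177495 (g = -60600 - 116895 = -177495)
D = 50809 (D = -7 - 4*(-12704) = -7 + 50816 = 50809)
K = -72 + 170*√183 (K = √183*170 - 72 = 170*√183 - 72 = -72 + 170*√183 ≈ 2227.7)
D - (-1952*65 + g)/(K - 64329) = 50809 - (-1952*65 - 177495)/((-72 + 170*√183) - 64329) = 50809 - (-126880 - 177495)/(-64401 + 170*√183) = 50809 - (-304375)/(-64401 + 170*√183) = 50809 + 304375/(-64401 + 170*√183)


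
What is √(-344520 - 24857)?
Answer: I*√369377 ≈ 607.76*I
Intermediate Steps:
√(-344520 - 24857) = √(-369377) = I*√369377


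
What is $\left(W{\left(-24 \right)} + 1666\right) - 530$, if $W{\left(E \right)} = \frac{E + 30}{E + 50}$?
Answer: $\frac{14771}{13} \approx 1136.2$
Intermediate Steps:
$W{\left(E \right)} = \frac{30 + E}{50 + E}$
$\left(W{\left(-24 \right)} + 1666\right) - 530 = \left(\frac{30 - 24}{50 - 24} + 1666\right) - 530 = \left(\frac{1}{26} \cdot 6 + 1666\right) - 530 = \left(\frac{3}{13} + 1666\right) - 530 = \frac{21661}{13} - 530 = \frac{14771}{13}$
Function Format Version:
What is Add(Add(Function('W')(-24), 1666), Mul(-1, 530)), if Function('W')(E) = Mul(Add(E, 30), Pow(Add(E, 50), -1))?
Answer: Rational(14771, 13) ≈ 1136.2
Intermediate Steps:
Function('W')(E) = Mul(Pow(Add(50, E), -1), Add(30, E)) (Function('W')(E) = Mul(Add(30, E), Pow(Add(50, E), -1)) = Mul(Pow(Add(50, E), -1), Add(30, E)))
Add(Add(Function('W')(-24), 1666), Mul(-1, 530)) = Add(Add(Mul(Pow(Add(50, -24), -1), Add(30, -24)), 1666), Mul(-1, 530)) = Add(Add(Mul(Pow(26, -1), 6), 1666), -530) = Add(Add(Mul(Rational(1, 26), 6), 1666), -530) = Add(Add(Rational(3, 13), 1666), -530) = Add(Rational(21661, 13), -530) = Rational(14771, 13)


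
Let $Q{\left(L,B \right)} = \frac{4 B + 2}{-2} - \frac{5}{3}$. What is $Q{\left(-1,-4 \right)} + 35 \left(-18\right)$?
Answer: $- \frac{1874}{3} \approx -624.67$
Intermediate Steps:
$Q{\left(L,B \right)} = - \frac{8}{3} - 2 B$ ($Q{\left(L,B \right)} = \left(2 + 4 B\right) \left(- \frac{1}{2}\right) - \frac{5}{3} = \left(-1 - 2 B\right) - \frac{5}{3} = - \frac{8}{3} - 2 B$)
$Q{\left(-1,-4 \right)} + 35 \left(-18\right) = \left(- \frac{8}{3} - -8\right) + 35 \left(-18\right) = \left(- \frac{8}{3} + 8\right) - 630 = \frac{16}{3} - 630 = - \frac{1874}{3}$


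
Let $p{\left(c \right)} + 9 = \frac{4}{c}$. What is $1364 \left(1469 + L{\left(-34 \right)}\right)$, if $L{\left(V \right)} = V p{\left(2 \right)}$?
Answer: $2328348$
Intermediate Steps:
$p{\left(c \right)} = -9 + \frac{4}{c}$
$L{\left(V \right)} = - 7 V$ ($L{\left(V \right)} = V \left(-9 + \frac{4}{2}\right) = V \left(-9 + 4 \cdot \frac{1}{2}\right) = V \left(-9 + 2\right) = V \left(-7\right) = - 7 V$)
$1364 \left(1469 + L{\left(-34 \right)}\right) = 1364 \left(1469 - -238\right) = 1364 \left(1469 + 238\right) = 1364 \cdot 1707 = 2328348$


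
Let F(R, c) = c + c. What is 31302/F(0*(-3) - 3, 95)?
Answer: 15651/95 ≈ 164.75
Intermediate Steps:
F(R, c) = 2*c
31302/F(0*(-3) - 3, 95) = 31302/((2*95)) = 31302/190 = 31302*(1/190) = 15651/95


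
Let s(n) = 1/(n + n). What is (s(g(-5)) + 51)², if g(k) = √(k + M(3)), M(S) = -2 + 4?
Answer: (306 - I*√3)²/36 ≈ 2600.9 - 29.445*I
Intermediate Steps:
M(S) = 2
g(k) = √(2 + k) (g(k) = √(k + 2) = √(2 + k))
s(n) = 1/(2*n)
(s(g(-5)) + 51)² = (1/(2*(√(2 - 5))) + 51)² = (1/(2*(√(-3))) + 51)² = (1/(2*((I*√3))) + 51)² = ((-I*√3/3)/2 + 51)² = (-I*√3/6 + 51)² = (51 - I*√3/6)²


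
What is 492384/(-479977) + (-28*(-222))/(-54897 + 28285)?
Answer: -4021715010/3193286981 ≈ -1.2594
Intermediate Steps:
492384/(-479977) + (-28*(-222))/(-54897 + 28285) = 492384*(-1/479977) + 6216/(-26612) = -492384/479977 + 6216*(-1/26612) = -492384/479977 - 1554/6653 = -4021715010/3193286981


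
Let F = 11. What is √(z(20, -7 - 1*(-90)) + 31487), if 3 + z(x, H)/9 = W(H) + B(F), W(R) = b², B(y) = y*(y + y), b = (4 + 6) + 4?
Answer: √35402 ≈ 188.15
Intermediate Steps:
b = 14 (b = 10 + 4 = 14)
B(y) = 2*y² (B(y) = y*(2*y) = 2*y²)
W(R) = 196 (W(R) = 14² = 196)
z(x, H) = 3915 (z(x, H) = -27 + 9*(196 + 2*11²) = -27 + 9*(196 + 2*121) = -27 + 9*(196 + 242) = -27 + 9*438 = -27 + 3942 = 3915)
√(z(20, -7 - 1*(-90)) + 31487) = √(3915 + 31487) = √35402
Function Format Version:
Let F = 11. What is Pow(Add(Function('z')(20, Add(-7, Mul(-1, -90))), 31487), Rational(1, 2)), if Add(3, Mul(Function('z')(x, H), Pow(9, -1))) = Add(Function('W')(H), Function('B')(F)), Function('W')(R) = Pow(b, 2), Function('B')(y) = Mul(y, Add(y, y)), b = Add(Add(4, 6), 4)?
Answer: Pow(35402, Rational(1, 2)) ≈ 188.15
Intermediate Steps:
b = 14 (b = Add(10, 4) = 14)
Function('B')(y) = Mul(2, Pow(y, 2)) (Function('B')(y) = Mul(y, Mul(2, y)) = Mul(2, Pow(y, 2)))
Function('W')(R) = 196 (Function('W')(R) = Pow(14, 2) = 196)
Function('z')(x, H) = 3915 (Function('z')(x, H) = Add(-27, Mul(9, Add(196, Mul(2, Pow(11, 2))))) = Add(-27, Mul(9, Add(196, Mul(2, 121)))) = Add(-27, Mul(9, Add(196, 242))) = Add(-27, Mul(9, 438)) = Add(-27, 3942) = 3915)
Pow(Add(Function('z')(20, Add(-7, Mul(-1, -90))), 31487), Rational(1, 2)) = Pow(Add(3915, 31487), Rational(1, 2)) = Pow(35402, Rational(1, 2))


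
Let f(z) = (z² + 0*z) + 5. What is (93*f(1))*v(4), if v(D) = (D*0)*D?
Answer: 0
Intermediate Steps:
v(D) = 0 (v(D) = 0*D = 0)
f(z) = 5 + z² (f(z) = (z² + 0) + 5 = z² + 5 = 5 + z²)
(93*f(1))*v(4) = (93*(5 + 1²))*0 = (93*(5 + 1))*0 = (93*6)*0 = 558*0 = 0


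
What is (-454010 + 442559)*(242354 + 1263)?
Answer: -2789658267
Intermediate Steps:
(-454010 + 442559)*(242354 + 1263) = -11451*243617 = -2789658267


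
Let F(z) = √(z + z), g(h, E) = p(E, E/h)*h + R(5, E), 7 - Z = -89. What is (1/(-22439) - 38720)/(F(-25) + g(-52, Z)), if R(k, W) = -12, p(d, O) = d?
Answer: 2173832878662/280937020487 + 4344190405*I*√2/561874040974 ≈ 7.7378 + 0.010934*I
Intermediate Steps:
Z = 96 (Z = 7 - 1*(-89) = 7 + 89 = 96)
g(h, E) = -12 + E*h (g(h, E) = E*h - 12 = -12 + E*h)
F(z) = √2*√z (F(z) = √(2*z) = √2*√z)
(1/(-22439) - 38720)/(F(-25) + g(-52, Z)) = (1/(-22439) - 38720)/(√2*√(-25) + (-12 + 96*(-52))) = (-1/22439 - 38720)/(√2*(5*I) + (-12 - 4992)) = -868838081/(22439*(5*I*√2 - 5004)) = -868838081/(22439*(-5004 + 5*I*√2))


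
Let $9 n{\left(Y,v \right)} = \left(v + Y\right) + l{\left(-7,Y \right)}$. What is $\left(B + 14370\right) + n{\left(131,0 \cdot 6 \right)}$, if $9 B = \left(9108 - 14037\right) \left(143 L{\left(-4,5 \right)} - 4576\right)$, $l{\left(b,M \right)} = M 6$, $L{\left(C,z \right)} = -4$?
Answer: $\frac{25504739}{9} \approx 2.8339 \cdot 10^{6}$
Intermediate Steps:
$l{\left(b,M \right)} = 6 M$
$n{\left(Y,v \right)} = \frac{v}{9} + \frac{7 Y}{9}$ ($n{\left(Y,v \right)} = \frac{\left(v + Y\right) + 6 Y}{9} = \frac{\left(Y + v\right) + 6 Y}{9} = \frac{v + 7 Y}{9} = \frac{v}{9} + \frac{7 Y}{9}$)
$B = 2819388$ ($B = \frac{\left(9108 - 14037\right) \left(143 \left(-4\right) - 4576\right)}{9} = \frac{\left(-4929\right) \left(-572 - 4576\right)}{9} = \frac{\left(-4929\right) \left(-5148\right)}{9} = \frac{1}{9} \cdot 25374492 = 2819388$)
$\left(B + 14370\right) + n{\left(131,0 \cdot 6 \right)} = \left(2819388 + 14370\right) + \left(\frac{0 \cdot 6}{9} + \frac{7}{9} \cdot 131\right) = 2833758 + \left(\frac{1}{9} \cdot 0 + \frac{917}{9}\right) = 2833758 + \left(0 + \frac{917}{9}\right) = 2833758 + \frac{917}{9} = \frac{25504739}{9}$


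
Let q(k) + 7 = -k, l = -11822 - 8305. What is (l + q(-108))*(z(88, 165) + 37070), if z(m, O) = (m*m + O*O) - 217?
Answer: -1438307372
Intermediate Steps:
l = -20127
z(m, O) = -217 + O² + m² (z(m, O) = (m² + O²) - 217 = (O² + m²) - 217 = -217 + O² + m²)
q(k) = -7 - k
(l + q(-108))*(z(88, 165) + 37070) = (-20127 + (-7 - 1*(-108)))*((-217 + 165² + 88²) + 37070) = (-20127 + (-7 + 108))*((-217 + 27225 + 7744) + 37070) = (-20127 + 101)*(34752 + 37070) = -20026*71822 = -1438307372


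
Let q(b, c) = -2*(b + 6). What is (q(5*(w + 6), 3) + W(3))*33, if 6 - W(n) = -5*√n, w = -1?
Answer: -1848 + 165*√3 ≈ -1562.2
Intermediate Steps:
q(b, c) = -12 - 2*b (q(b, c) = -2*(6 + b) = -12 - 2*b)
W(n) = 6 + 5*√n (W(n) = 6 - (-5)*√n = 6 + 5*√n)
(q(5*(w + 6), 3) + W(3))*33 = ((-12 - 10*(-1 + 6)) + (6 + 5*√3))*33 = ((-12 - 10*5) + (6 + 5*√3))*33 = ((-12 - 2*25) + (6 + 5*√3))*33 = ((-12 - 50) + (6 + 5*√3))*33 = (-62 + (6 + 5*√3))*33 = (-56 + 5*√3)*33 = -1848 + 165*√3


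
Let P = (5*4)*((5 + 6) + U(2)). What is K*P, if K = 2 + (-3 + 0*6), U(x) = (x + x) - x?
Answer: -260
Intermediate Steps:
U(x) = x (U(x) = 2*x - x = x)
P = 260 (P = (5*4)*((5 + 6) + 2) = 20*(11 + 2) = 20*13 = 260)
K = -1 (K = 2 + (-3 + 0) = 2 - 3 = -1)
K*P = -1*260 = -260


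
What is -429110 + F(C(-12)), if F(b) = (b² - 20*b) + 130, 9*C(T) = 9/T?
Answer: -61772879/144 ≈ -4.2898e+5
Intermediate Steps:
C(T) = 1/T (C(T) = (9/T)/9 = 1/T)
F(b) = 130 + b² - 20*b
-429110 + F(C(-12)) = -429110 + (130 + (1/(-12))² - 20/(-12)) = -429110 + (130 + (-1/12)² - 20*(-1/12)) = -429110 + (130 + 1/144 + 5/3) = -429110 + 18961/144 = -61772879/144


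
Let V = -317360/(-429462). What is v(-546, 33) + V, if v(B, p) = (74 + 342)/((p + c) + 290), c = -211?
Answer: 6693766/1503117 ≈ 4.4533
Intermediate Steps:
v(B, p) = 416/(79 + p) (v(B, p) = (74 + 342)/((p - 211) + 290) = 416/((-211 + p) + 290) = 416/(79 + p))
V = 158680/214731 (V = -317360*(-1/429462) = 158680/214731 ≈ 0.73897)
v(-546, 33) + V = 416/(79 + 33) + 158680/214731 = 416/112 + 158680/214731 = 416*(1/112) + 158680/214731 = 26/7 + 158680/214731 = 6693766/1503117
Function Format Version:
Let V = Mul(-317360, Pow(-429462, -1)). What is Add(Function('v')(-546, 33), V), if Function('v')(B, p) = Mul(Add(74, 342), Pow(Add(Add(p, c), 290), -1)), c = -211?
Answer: Rational(6693766, 1503117) ≈ 4.4533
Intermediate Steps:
Function('v')(B, p) = Mul(416, Pow(Add(79, p), -1)) (Function('v')(B, p) = Mul(Add(74, 342), Pow(Add(Add(p, -211), 290), -1)) = Mul(416, Pow(Add(Add(-211, p), 290), -1)) = Mul(416, Pow(Add(79, p), -1)))
V = Rational(158680, 214731) (V = Mul(-317360, Rational(-1, 429462)) = Rational(158680, 214731) ≈ 0.73897)
Add(Function('v')(-546, 33), V) = Add(Mul(416, Pow(Add(79, 33), -1)), Rational(158680, 214731)) = Add(Mul(416, Pow(112, -1)), Rational(158680, 214731)) = Add(Mul(416, Rational(1, 112)), Rational(158680, 214731)) = Add(Rational(26, 7), Rational(158680, 214731)) = Rational(6693766, 1503117)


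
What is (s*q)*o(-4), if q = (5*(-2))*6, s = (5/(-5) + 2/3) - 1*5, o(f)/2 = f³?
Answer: -40960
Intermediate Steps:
o(f) = 2*f³
s = -16/3 (s = (5*(-⅕) + 2*(⅓)) - 5 = (-1 + ⅔) - 5 = -⅓ - 5 = -16/3 ≈ -5.3333)
q = -60 (q = -10*6 = -60)
(s*q)*o(-4) = (-16/3*(-60))*(2*(-4)³) = 320*(2*(-64)) = 320*(-128) = -40960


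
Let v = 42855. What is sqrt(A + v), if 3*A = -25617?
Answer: 2*sqrt(8579) ≈ 185.25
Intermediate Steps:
A = -8539 (A = (1/3)*(-25617) = -8539)
sqrt(A + v) = sqrt(-8539 + 42855) = sqrt(34316) = 2*sqrt(8579)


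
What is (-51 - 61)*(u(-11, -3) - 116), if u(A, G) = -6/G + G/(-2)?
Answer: 12600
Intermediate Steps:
u(A, G) = -6/G - G/2 (u(A, G) = -6/G + G*(-1/2) = -6/G - G/2)
(-51 - 61)*(u(-11, -3) - 116) = (-51 - 61)*((-6/(-3) - 1/2*(-3)) - 116) = -112*((-6*(-1/3) + 3/2) - 116) = -112*((2 + 3/2) - 116) = -112*(7/2 - 116) = -112*(-225/2) = 12600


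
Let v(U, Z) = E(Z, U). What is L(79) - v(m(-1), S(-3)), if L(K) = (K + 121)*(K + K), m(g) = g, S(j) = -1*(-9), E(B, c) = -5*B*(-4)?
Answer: 31420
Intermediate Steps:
E(B, c) = 20*B
S(j) = 9
v(U, Z) = 20*Z
L(K) = 2*K*(121 + K) (L(K) = (121 + K)*(2*K) = 2*K*(121 + K))
L(79) - v(m(-1), S(-3)) = 2*79*(121 + 79) - 20*9 = 2*79*200 - 1*180 = 31600 - 180 = 31420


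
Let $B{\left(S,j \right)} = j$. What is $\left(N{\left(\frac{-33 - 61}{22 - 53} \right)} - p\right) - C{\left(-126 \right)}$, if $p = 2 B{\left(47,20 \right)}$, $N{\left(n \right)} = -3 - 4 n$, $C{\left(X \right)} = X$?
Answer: $\frac{2197}{31} \approx 70.871$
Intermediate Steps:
$p = 40$ ($p = 2 \cdot 20 = 40$)
$\left(N{\left(\frac{-33 - 61}{22 - 53} \right)} - p\right) - C{\left(-126 \right)} = \left(\left(-3 - 4 \frac{-33 - 61}{22 - 53}\right) - 40\right) - -126 = \left(\left(-3 - 4 \left(- \frac{94}{-31}\right)\right) - 40\right) + 126 = \left(\left(-3 - 4 \left(\left(-94\right) \left(- \frac{1}{31}\right)\right)\right) - 40\right) + 126 = \left(\left(-3 - \frac{376}{31}\right) - 40\right) + 126 = \left(- \frac{469}{31} - 40\right) + 126 = - \frac{1709}{31} + 126 = \frac{2197}{31}$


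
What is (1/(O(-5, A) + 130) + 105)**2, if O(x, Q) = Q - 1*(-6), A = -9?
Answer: 177848896/16129 ≈ 11027.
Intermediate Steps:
O(x, Q) = 6 + Q (O(x, Q) = Q + 6 = 6 + Q)
(1/(O(-5, A) + 130) + 105)**2 = (1/((6 - 9) + 130) + 105)**2 = (1/(-3 + 130) + 105)**2 = (1/127 + 105)**2 = (13336/127)**2 = 177848896/16129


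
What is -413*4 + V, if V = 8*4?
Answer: -1620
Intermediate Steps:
V = 32
-413*4 + V = -413*4 + 32 = -1652 + 32 = -1620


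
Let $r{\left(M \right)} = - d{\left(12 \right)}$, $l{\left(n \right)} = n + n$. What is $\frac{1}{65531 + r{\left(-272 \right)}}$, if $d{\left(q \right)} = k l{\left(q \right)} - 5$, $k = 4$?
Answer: $\frac{1}{65440} \approx 1.5281 \cdot 10^{-5}$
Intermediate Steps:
$l{\left(n \right)} = 2 n$
$d{\left(q \right)} = -5 + 8 q$ ($d{\left(q \right)} = 4 \cdot 2 q - 5 = 8 q - 5 = -5 + 8 q$)
$r{\left(M \right)} = -91$ ($r{\left(M \right)} = - (-5 + 8 \cdot 12) = - (-5 + 96) = \left(-1\right) 91 = -91$)
$\frac{1}{65531 + r{\left(-272 \right)}} = \frac{1}{65531 - 91} = \frac{1}{65440}$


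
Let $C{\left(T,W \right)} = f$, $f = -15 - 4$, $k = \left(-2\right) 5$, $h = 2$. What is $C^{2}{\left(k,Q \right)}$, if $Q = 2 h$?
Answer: $361$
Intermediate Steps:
$k = -10$
$f = -19$ ($f = -15 - 4 = -19$)
$Q = 4$ ($Q = 2 \cdot 2 = 4$)
$C{\left(T,W \right)} = -19$
$C^{2}{\left(k,Q \right)} = \left(-19\right)^{2} = 361$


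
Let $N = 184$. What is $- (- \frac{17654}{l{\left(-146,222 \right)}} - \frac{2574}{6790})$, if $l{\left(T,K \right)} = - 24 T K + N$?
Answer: $\frac{530656997}{1320777220} \approx 0.40178$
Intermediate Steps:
$l{\left(T,K \right)} = 184 - 24 K T$ ($l{\left(T,K \right)} = - 24 T K + 184 = - 24 K T + 184 = 184 - 24 K T$)
$- (- \frac{17654}{l{\left(-146,222 \right)}} - \frac{2574}{6790}) = - (- \frac{17654}{184 - 5328 \left(-146\right)} - \frac{2574}{6790}) = - (- \frac{17654}{184 + 777888} - \frac{1287}{3395}) = - (- \frac{17654}{778072} - \frac{1287}{3395}) = - (\left(-17654\right) \frac{1}{778072} - \frac{1287}{3395}) = - (- \frac{8827}{389036} - \frac{1287}{3395}) = \left(-1\right) \left(- \frac{530656997}{1320777220}\right) = \frac{530656997}{1320777220}$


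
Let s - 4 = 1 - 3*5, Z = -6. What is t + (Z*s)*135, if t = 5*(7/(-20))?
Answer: 32393/4 ≈ 8098.3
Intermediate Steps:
s = -10 (s = 4 + (1 - 3*5) = 4 + (1 - 15) = 4 - 14 = -10)
t = -7/4 (t = 5*(7*(-1/20)) = 5*(-7/20) = -7/4 ≈ -1.7500)
t + (Z*s)*135 = -7/4 - 6*(-10)*135 = -7/4 + 60*135 = -7/4 + 8100 = 32393/4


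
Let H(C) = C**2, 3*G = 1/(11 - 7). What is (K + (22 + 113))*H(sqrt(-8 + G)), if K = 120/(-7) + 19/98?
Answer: -1099055/1176 ≈ -934.57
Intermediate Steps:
G = 1/12 (G = 1/(3*(11 - 7)) = (1/3)/4 = (1/3)*(1/4) = 1/12 ≈ 0.083333)
K = -1661/98 (K = 120*(-1/7) + 19*(1/98) = -120/7 + 19/98 = -1661/98 ≈ -16.949)
(K + (22 + 113))*H(sqrt(-8 + G)) = (-1661/98 + (22 + 113))*(sqrt(-8 + 1/12))**2 = (-1661/98 + 135)*(sqrt(-95/12))**2 = 11569*(I*sqrt(285)/6)**2/98 = (11569/98)*(-95/12) = -1099055/1176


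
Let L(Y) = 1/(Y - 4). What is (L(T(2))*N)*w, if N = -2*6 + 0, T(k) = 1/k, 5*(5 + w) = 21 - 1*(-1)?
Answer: -72/35 ≈ -2.0571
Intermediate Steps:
w = -⅗ (w = -5 + (21 - 1*(-1))/5 = -5 + (21 + 1)/5 = -5 + (⅕)*22 = -5 + 22/5 = -⅗ ≈ -0.60000)
N = -12 (N = -12 + 0 = -12)
L(Y) = 1/(-4 + Y)
(L(T(2))*N)*w = (-12/(-4 + 1/2))*(-⅗) = (-12/(-4 + ½))*(-⅗) = (-12/(-7/2))*(-⅗) = -2/7*(-12)*(-⅗) = (24/7)*(-⅗) = -72/35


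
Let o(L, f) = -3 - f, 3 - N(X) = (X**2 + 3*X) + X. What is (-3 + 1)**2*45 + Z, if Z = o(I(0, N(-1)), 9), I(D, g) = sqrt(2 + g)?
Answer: 168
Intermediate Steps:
N(X) = 3 - X**2 - 4*X (N(X) = 3 - ((X**2 + 3*X) + X) = 3 - (X**2 + 4*X) = 3 + (-X**2 - 4*X) = 3 - X**2 - 4*X)
Z = -12 (Z = -3 - 1*9 = -3 - 9 = -12)
(-3 + 1)**2*45 + Z = (-3 + 1)**2*45 - 12 = (-2)**2*45 - 12 = 4*45 - 12 = 180 - 12 = 168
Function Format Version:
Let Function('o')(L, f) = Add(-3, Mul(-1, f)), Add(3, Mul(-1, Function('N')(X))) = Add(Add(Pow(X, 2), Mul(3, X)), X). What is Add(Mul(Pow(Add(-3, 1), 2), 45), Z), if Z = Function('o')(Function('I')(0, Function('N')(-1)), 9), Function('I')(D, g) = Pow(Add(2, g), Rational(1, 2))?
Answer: 168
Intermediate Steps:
Function('N')(X) = Add(3, Mul(-1, Pow(X, 2)), Mul(-4, X)) (Function('N')(X) = Add(3, Mul(-1, Add(Add(Pow(X, 2), Mul(3, X)), X))) = Add(3, Mul(-1, Add(Pow(X, 2), Mul(4, X)))) = Add(3, Add(Mul(-1, Pow(X, 2)), Mul(-4, X))) = Add(3, Mul(-1, Pow(X, 2)), Mul(-4, X)))
Z = -12 (Z = Add(-3, Mul(-1, 9)) = Add(-3, -9) = -12)
Add(Mul(Pow(Add(-3, 1), 2), 45), Z) = Add(Mul(Pow(Add(-3, 1), 2), 45), -12) = Add(Mul(Pow(-2, 2), 45), -12) = Add(Mul(4, 45), -12) = Add(180, -12) = 168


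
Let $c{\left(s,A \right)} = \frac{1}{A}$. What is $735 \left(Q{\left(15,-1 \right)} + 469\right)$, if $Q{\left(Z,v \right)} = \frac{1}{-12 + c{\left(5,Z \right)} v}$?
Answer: $\frac{62382390}{181} \approx 3.4465 \cdot 10^{5}$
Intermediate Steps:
$Q{\left(Z,v \right)} = \frac{1}{-12 + \frac{v}{Z}}$
$735 \left(Q{\left(15,-1 \right)} + 469\right) = 735 \left(\frac{15}{-1 - 180} + 469\right) = 735 \left(\frac{15}{-181} + 469\right) = 735 \left(15 \left(- \frac{1}{181}\right) + 469\right) = 735 \left(- \frac{15}{181} + 469\right) = 735 \cdot \frac{84874}{181} = \frac{62382390}{181}$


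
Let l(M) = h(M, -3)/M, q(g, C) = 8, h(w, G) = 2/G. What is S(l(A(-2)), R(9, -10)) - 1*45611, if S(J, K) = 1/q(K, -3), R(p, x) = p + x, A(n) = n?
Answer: -364887/8 ≈ -45611.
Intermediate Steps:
l(M) = -2/(3*M) (l(M) = (2/(-3))/M = (2*(-1/3))/M = -2/(3*M))
S(J, K) = 1/8
S(l(A(-2)), R(9, -10)) - 1*45611 = 1/8 - 1*45611 = 1/8 - 45611 = -364887/8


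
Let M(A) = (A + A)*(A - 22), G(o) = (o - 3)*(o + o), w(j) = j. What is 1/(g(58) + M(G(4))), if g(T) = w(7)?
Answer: -1/217 ≈ -0.0046083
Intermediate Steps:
g(T) = 7
G(o) = 2*o*(-3 + o) (G(o) = (-3 + o)*(2*o) = 2*o*(-3 + o))
M(A) = 2*A*(-22 + A) (M(A) = (2*A)*(-22 + A) = 2*A*(-22 + A))
1/(g(58) + M(G(4))) = 1/(7 + 2*(2*4*(-3 + 4))*(-22 + 2*4*(-3 + 4))) = 1/(7 + 2*(2*4*1)*(-22 + 2*4*1)) = 1/(7 + 2*8*(-22 + 8)) = 1/(7 + 2*8*(-14)) = 1/(7 - 224) = 1/(-217) = -1/217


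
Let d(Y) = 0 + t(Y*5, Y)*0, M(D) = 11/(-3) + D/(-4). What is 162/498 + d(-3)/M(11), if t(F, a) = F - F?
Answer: 27/83 ≈ 0.32530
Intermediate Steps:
M(D) = -11/3 - D/4 (M(D) = 11*(-1/3) + D*(-1/4) = -11/3 - D/4)
t(F, a) = 0
d(Y) = 0 (d(Y) = 0 + 0*0 = 0 + 0 = 0)
162/498 + d(-3)/M(11) = 162/498 + 0/(-11/3 - 1/4*11) = 162*(1/498) + 0/(-11/3 - 11/4) = 27/83 + 0/(-77/12) = 27/83 + 0*(-12/77) = 27/83 + 0 = 27/83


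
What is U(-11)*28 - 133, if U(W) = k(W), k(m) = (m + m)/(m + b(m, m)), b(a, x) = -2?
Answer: -1113/13 ≈ -85.615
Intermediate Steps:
k(m) = 2*m/(-2 + m) (k(m) = (m + m)/(m - 2) = (2*m)/(-2 + m) = 2*m/(-2 + m))
U(W) = 2*W/(-2 + W)
U(-11)*28 - 133 = (2*(-11)/(-2 - 11))*28 - 133 = (2*(-11)/(-13))*28 - 133 = (2*(-11)*(-1/13))*28 - 133 = (22/13)*28 - 133 = 616/13 - 133 = -1113/13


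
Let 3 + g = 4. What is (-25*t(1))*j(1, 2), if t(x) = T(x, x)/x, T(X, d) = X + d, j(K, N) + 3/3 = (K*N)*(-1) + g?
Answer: 100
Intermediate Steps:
g = 1 (g = -3 + 4 = 1)
j(K, N) = -K*N (j(K, N) = -1 + ((K*N)*(-1) + 1) = -1 + (-K*N + 1) = -1 + (1 - K*N) = -K*N)
t(x) = 2 (t(x) = (x + x)/x = (2*x)/x = 2)
(-25*t(1))*j(1, 2) = (-25*2)*(-1*1*2) = -50*(-2) = 100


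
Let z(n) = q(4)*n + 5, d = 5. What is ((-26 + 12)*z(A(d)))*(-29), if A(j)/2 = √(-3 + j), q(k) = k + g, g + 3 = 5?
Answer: 2030 + 4872*√2 ≈ 8920.0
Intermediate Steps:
g = 2 (g = -3 + 5 = 2)
q(k) = 2 + k (q(k) = k + 2 = 2 + k)
A(j) = 2*√(-3 + j)
z(n) = 5 + 6*n (z(n) = (2 + 4)*n + 5 = 6*n + 5 = 5 + 6*n)
((-26 + 12)*z(A(d)))*(-29) = ((-26 + 12)*(5 + 6*(2*√(-3 + 5))))*(-29) = -14*(5 + 6*(2*√2))*(-29) = -14*(5 + 12*√2)*(-29) = (-70 - 168*√2)*(-29) = 2030 + 4872*√2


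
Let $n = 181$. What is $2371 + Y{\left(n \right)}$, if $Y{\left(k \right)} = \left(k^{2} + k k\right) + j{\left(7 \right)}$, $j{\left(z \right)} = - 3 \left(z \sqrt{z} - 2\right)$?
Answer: $67899 - 21 \sqrt{7} \approx 67844.0$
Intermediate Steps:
$j{\left(z \right)} = 6 - 3 z^{\frac{3}{2}}$ ($j{\left(z \right)} = - 3 \left(z^{\frac{3}{2}} - 2\right) = - 3 \left(-2 + z^{\frac{3}{2}}\right) = 6 - 3 z^{\frac{3}{2}}$)
$Y{\left(k \right)} = 6 - 21 \sqrt{7} + 2 k^{2}$ ($Y{\left(k \right)} = \left(k^{2} + k k\right) + \left(6 - 3 \cdot 7^{\frac{3}{2}}\right) = \left(k^{2} + k^{2}\right) + \left(6 - 3 \cdot 7 \sqrt{7}\right) = 2 k^{2} + \left(6 - 21 \sqrt{7}\right) = 6 - 21 \sqrt{7} + 2 k^{2}$)
$2371 + Y{\left(n \right)} = 2371 + \left(6 - 21 \sqrt{7} + 2 \cdot 181^{2}\right) = 2371 + \left(6 - 21 \sqrt{7} + 2 \cdot 32761\right) = 2371 + \left(6 - 21 \sqrt{7} + 65522\right) = 2371 + \left(65528 - 21 \sqrt{7}\right) = 67899 - 21 \sqrt{7}$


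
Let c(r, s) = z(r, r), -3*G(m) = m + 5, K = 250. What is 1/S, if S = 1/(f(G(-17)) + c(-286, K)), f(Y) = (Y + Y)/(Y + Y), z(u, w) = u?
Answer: -285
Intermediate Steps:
G(m) = -5/3 - m/3 (G(m) = -(m + 5)/3 = -(5 + m)/3 = -5/3 - m/3)
c(r, s) = r
f(Y) = 1 (f(Y) = (2*Y)/((2*Y)) = (2*Y)*(1/(2*Y)) = 1)
S = -1/285 (S = 1/(1 - 286) = 1/(-285) = -1/285 ≈ -0.0035088)
1/S = 1/(-1/285) = -285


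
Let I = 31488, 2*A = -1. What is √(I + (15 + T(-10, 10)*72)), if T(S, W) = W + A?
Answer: √32187 ≈ 179.41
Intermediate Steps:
A = -½ (A = (½)*(-1) = -½ ≈ -0.50000)
T(S, W) = -½ + W (T(S, W) = W - ½ = -½ + W)
√(I + (15 + T(-10, 10)*72)) = √(31488 + (15 + (-½ + 10)*72)) = √(31488 + (15 + (19/2)*72)) = √(31488 + (15 + 684)) = √(31488 + 699) = √32187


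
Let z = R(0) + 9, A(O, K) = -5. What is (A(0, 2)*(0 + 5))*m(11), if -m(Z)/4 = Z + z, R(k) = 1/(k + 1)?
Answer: 2100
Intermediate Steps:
R(k) = 1/(1 + k)
z = 10 (z = 1/(1 + 0) + 9 = 1/1 + 9 = 1 + 9 = 10)
m(Z) = -40 - 4*Z (m(Z) = -4*(Z + 10) = -4*(10 + Z) = -40 - 4*Z)
(A(0, 2)*(0 + 5))*m(11) = (-5*(0 + 5))*(-40 - 4*11) = (-5*5)*(-40 - 44) = -25*(-84) = 2100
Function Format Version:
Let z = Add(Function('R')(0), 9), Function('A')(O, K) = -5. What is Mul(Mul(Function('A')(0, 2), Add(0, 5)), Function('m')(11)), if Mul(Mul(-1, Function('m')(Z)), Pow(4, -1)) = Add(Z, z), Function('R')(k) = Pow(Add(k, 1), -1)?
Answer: 2100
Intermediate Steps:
Function('R')(k) = Pow(Add(1, k), -1)
z = 10 (z = Add(Pow(Add(1, 0), -1), 9) = Add(Pow(1, -1), 9) = Add(1, 9) = 10)
Function('m')(Z) = Add(-40, Mul(-4, Z)) (Function('m')(Z) = Mul(-4, Add(Z, 10)) = Mul(-4, Add(10, Z)) = Add(-40, Mul(-4, Z)))
Mul(Mul(Function('A')(0, 2), Add(0, 5)), Function('m')(11)) = Mul(Mul(-5, Add(0, 5)), Add(-40, Mul(-4, 11))) = Mul(Mul(-5, 5), Add(-40, -44)) = Mul(-25, -84) = 2100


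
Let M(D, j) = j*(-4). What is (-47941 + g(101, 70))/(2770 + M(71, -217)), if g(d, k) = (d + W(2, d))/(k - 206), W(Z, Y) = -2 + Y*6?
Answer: -6520681/494768 ≈ -13.179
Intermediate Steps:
W(Z, Y) = -2 + 6*Y
M(D, j) = -4*j
g(d, k) = (-2 + 7*d)/(-206 + k) (g(d, k) = (d + (-2 + 6*d))/(k - 206) = (-2 + 7*d)/(-206 + k))
(-47941 + g(101, 70))/(2770 + M(71, -217)) = (-47941 + (-2 + 7*101)/(-206 + 70))/(2770 - 4*(-217)) = (-47941 + (-2 + 707)/(-136))/(2770 + 868) = (-47941 - 1/136*705)/3638 = (-47941 - 705/136)*(1/3638) = -6520681/136*1/3638 = -6520681/494768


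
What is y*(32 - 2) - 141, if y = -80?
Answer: -2541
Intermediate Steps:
y*(32 - 2) - 141 = -80*(32 - 2) - 141 = -80*30 - 141 = -2400 - 141 = -2541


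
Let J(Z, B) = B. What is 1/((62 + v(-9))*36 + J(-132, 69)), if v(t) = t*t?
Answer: 1/5217 ≈ 0.00019168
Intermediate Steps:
v(t) = t²
1/((62 + v(-9))*36 + J(-132, 69)) = 1/((62 + (-9)²)*36 + 69) = 1/((62 + 81)*36 + 69) = 1/(143*36 + 69) = 1/(5148 + 69) = 1/5217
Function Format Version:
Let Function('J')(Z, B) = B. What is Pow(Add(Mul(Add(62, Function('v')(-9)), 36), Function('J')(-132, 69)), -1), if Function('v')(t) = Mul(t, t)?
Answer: Rational(1, 5217) ≈ 0.00019168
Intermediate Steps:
Function('v')(t) = Pow(t, 2)
Pow(Add(Mul(Add(62, Function('v')(-9)), 36), Function('J')(-132, 69)), -1) = Pow(Add(Mul(Add(62, Pow(-9, 2)), 36), 69), -1) = Pow(Add(Mul(Add(62, 81), 36), 69), -1) = Pow(Add(Mul(143, 36), 69), -1) = Pow(Add(5148, 69), -1) = Pow(5217, -1) = Rational(1, 5217)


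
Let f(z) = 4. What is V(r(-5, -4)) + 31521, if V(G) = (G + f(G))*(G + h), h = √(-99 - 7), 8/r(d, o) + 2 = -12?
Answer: 1544433/49 + 24*I*√106/7 ≈ 31519.0 + 35.299*I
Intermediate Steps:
r(d, o) = -4/7 (r(d, o) = 8/(-2 - 12) = 8/(-14) = 8*(-1/14) = -4/7)
h = I*√106 (h = √(-106) = I*√106 ≈ 10.296*I)
V(G) = (4 + G)*(G + I*√106) (V(G) = (G + 4)*(G + I*√106) = (4 + G)*(G + I*√106))
V(r(-5, -4)) + 31521 = ((-4/7)² + 4*(-4/7) + 4*I*√106 + I*(-4/7)*√106) + 31521 = (16/49 - 16/7 + 4*I*√106 - 4*I*√106/7) + 31521 = (-96/49 + 24*I*√106/7) + 31521 = 1544433/49 + 24*I*√106/7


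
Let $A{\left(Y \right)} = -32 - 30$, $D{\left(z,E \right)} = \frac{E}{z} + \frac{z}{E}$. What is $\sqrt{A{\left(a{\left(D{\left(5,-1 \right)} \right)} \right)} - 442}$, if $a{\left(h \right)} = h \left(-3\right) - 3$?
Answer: $6 i \sqrt{14} \approx 22.45 i$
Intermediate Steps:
$a{\left(h \right)} = -3 - 3 h$ ($a{\left(h \right)} = - 3 h - 3 = -3 - 3 h$)
$A{\left(Y \right)} = -62$
$\sqrt{A{\left(a{\left(D{\left(5,-1 \right)} \right)} \right)} - 442} = \sqrt{-62 - 442} = \sqrt{-504} = 6 i \sqrt{14}$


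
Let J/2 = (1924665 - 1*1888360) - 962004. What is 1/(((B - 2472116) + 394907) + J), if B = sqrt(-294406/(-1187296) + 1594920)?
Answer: -2332209688336/9162334360243412589 - 4*sqrt(35129907553613389)/9162334360243412589 ≈ -2.5462e-7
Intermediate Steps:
B = sqrt(35129907553613389)/148412 (B = sqrt(-294406*(-1/1187296) + 1594920) = sqrt(147203/593648 + 1594920) = sqrt(946821215363/593648) = sqrt(35129907553613389)/148412 ≈ 1262.9)
J = -1851398 (J = 2*((1924665 - 1*1888360) - 962004) = 2*((1924665 - 1888360) - 962004) = 2*(36305 - 962004) = 2*(-925699) = -1851398)
1/(((B - 2472116) + 394907) + J) = 1/(((sqrt(35129907553613389)/148412 - 2472116) + 394907) - 1851398) = 1/(((-2472116 + sqrt(35129907553613389)/148412) + 394907) - 1851398) = 1/((-2077209 + sqrt(35129907553613389)/148412) - 1851398) = 1/(-3928607 + sqrt(35129907553613389)/148412)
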